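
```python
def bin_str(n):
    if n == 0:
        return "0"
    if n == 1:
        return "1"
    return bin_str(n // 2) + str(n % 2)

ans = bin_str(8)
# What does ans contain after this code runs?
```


bin_str(8)
= bin_str(4) + "0"
= bin_str(2) + "0" + "0"
= bin_str(1) + "0" + "0" + "0"
= "1" + "0" + "0" + "0"
= "1000"


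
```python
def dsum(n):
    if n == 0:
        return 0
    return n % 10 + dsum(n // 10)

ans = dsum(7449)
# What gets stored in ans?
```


dsum(7449)
= 9 + dsum(744)
= 9 + 4 + dsum(74)
= 9 + 4 + 4 + dsum(7)
= 9 + 4 + 4 + 7 + dsum(0)
= 9 + 4 + 4 + 7 + 0
= 24


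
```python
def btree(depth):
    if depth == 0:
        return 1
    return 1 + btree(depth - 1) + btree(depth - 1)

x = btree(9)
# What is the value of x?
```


btree(9)
= 1 + btree(8) + btree(8)
= 1 + 2 * btree(8)
btree(k) = 2^(k+1) - 1
btree(0) = 1
btree(1) = 3
btree(2) = 7
btree(3) = 15
btree(4) = 31
btree(9) = 2^10 - 1 = 1023


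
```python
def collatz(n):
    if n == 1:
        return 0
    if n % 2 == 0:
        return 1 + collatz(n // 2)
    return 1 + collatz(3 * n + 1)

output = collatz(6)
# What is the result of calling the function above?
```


collatz(6)
6 is even -> collatz(3)
3 is odd -> 3*3+1 = 10 -> collatz(10)
10 is even -> collatz(5)
5 is odd -> 3*5+1 = 16 -> collatz(16)
16 is even -> collatz(8)
8 is even -> collatz(4)
4 is even -> collatz(2)
2 is even -> collatz(1)
Reached 1 after 8 steps
= 8


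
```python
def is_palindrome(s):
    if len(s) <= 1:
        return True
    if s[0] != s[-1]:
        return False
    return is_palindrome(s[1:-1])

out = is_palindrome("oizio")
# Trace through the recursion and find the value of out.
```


is_palindrome("oizio")
"oizio": s[0]='o' == s[-1]='o' -> is_palindrome("izi")
"izi": s[0]='i' == s[-1]='i' -> is_palindrome("z")
"z": len <= 1 -> True
= True


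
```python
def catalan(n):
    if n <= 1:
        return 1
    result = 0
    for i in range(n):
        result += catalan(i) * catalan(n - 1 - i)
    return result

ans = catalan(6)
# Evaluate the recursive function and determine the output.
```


catalan(6)
= sum of catalan(i) * catalan(6-1-i) for i in 0..5
First compute sub-values bottom-up:
  catalan(0) = 1, catalan(1) = 1
  catalan(2) = 1*1 + 1*1 = 2
  catalan(3) = 1*2 + 1*1 + 2*1 = 5
  catalan(4) = 1*5 + 1*2 + 2*1 + 5*1 = 14
  catalan(5) = 1*14 + 1*5 + 2*2 + 5*1 + 14*1 = 42
Now catalan(6):
  catalan(0)*catalan(5) = 1*42 = 42
  catalan(1)*catalan(4) = 1*14 = 14
  catalan(2)*catalan(3) = 2*5 = 10
  catalan(3)*catalan(2) = 5*2 = 10
  catalan(4)*catalan(1) = 14*1 = 14
  catalan(5)*catalan(0) = 42*1 = 42
= 42 + 14 + 10 + 10 + 14 + 42
= 132


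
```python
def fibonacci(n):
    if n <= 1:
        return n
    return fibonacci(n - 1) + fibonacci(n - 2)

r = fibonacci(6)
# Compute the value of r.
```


fibonacci(6)
= fibonacci(5) + fibonacci(4)
= (fibonacci(4) + fibonacci(3)) + fibonacci(4)
Computing bottom-up: fibonacci(0)=0, fibonacci(1)=1, fibonacci(2)=1, fibonacci(3)=2, fibonacci(4)=3, fibonacci(5)=5, fibonacci(6)=8
= 8


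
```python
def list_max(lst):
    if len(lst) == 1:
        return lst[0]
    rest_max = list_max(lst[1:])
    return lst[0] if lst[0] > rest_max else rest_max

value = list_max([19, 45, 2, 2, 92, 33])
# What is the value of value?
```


list_max([19, 45, 2, 2, 92, 33])
= compare 19 with list_max([45, 2, 2, 92, 33])
= compare 45 with list_max([2, 2, 92, 33])
= compare 2 with list_max([2, 92, 33])
= compare 2 with list_max([92, 33])
= compare 92 with list_max([33])
Base: list_max([33]) = 33
compare 92 with 33: max = 92
compare 2 with 92: max = 92
compare 2 with 92: max = 92
compare 45 with 92: max = 92
compare 19 with 92: max = 92
= 92


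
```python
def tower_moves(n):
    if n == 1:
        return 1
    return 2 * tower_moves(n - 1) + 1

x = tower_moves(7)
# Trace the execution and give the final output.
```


tower_moves(7)
= 2 * tower_moves(6) + 1
= 2 * (2 * tower_moves(5) + 1) + 1
= 2 * (2 * (2 * tower_moves(4) + 1) + 1) + 1
= 2 * (2 * (2 * (2 * tower_moves(3) + 1) + 1) + 1) + 1
= 2 * (2 * (2 * (2 * (2 * tower_moves(2) + 1) + 1) + 1) + 1) + 1
= 2 * (2 * (2 * (2 * (2 * (2 * tower_moves(1) + 1) + 1) + 1) + 1) + 1) + 1
Now compute bottom-up:
tower_moves(1) = 1
tower_moves(2) = 2 * 1 + 1 = 3
tower_moves(3) = 2 * 3 + 1 = 7
tower_moves(4) = 2 * 7 + 1 = 15
tower_moves(5) = 2 * 15 + 1 = 31
tower_moves(6) = 2 * 31 + 1 = 63
tower_moves(7) = 2 * 63 + 1 = 127
= 127


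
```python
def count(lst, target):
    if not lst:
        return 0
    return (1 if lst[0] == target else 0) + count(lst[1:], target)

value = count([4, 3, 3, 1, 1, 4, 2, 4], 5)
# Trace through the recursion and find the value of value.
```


count([4, 3, 3, 1, 1, 4, 2, 4], 5)
lst[0]=4 != 5: 0 + count([3, 3, 1, 1, 4, 2, 4], 5)
lst[0]=3 != 5: 0 + count([3, 1, 1, 4, 2, 4], 5)
lst[0]=3 != 5: 0 + count([1, 1, 4, 2, 4], 5)
lst[0]=1 != 5: 0 + count([1, 4, 2, 4], 5)
lst[0]=1 != 5: 0 + count([4, 2, 4], 5)
lst[0]=4 != 5: 0 + count([2, 4], 5)
lst[0]=2 != 5: 0 + count([4], 5)
lst[0]=4 != 5: 0 + count([], 5)
= 0


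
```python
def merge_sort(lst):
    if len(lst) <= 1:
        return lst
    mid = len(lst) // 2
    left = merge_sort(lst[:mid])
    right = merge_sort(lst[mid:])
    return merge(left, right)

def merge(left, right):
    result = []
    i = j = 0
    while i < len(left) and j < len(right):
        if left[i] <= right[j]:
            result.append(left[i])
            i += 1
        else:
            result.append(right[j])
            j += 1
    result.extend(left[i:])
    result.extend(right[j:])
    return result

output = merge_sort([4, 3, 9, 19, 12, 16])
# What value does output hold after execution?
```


merge_sort([4, 3, 9, 19, 12, 16])
Split into [4, 3, 9] and [19, 12, 16]
Left sorted: [3, 4, 9]
Right sorted: [12, 16, 19]
Merge [3, 4, 9] and [12, 16, 19]
= [3, 4, 9, 12, 16, 19]


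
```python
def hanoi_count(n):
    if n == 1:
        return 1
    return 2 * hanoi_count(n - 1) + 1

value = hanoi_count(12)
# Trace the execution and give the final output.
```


hanoi_count(12)
= 2 * hanoi_count(11) + 1
= 2 * (2 * hanoi_count(10) + 1) + 1
= 2 * (2 * (2 * hanoi_count(9) + 1) + 1) + 1
= 2 * (2 * (2 * (2 * hanoi_count(8) + 1) + 1) + 1) + 1
= 2 * (2 * (2 * (2 * (2 * hanoi_count(7) + 1) + 1) + 1) + 1) + 1
= 2 * (2 * (2 * (2 * (2 * (2 * hanoi_count(6) + 1) + 1) + 1) + 1) + 1) + 1
= 2 * (2 * (2 * (2 * (2 * (2 * (2 * hanoi_count(5) + 1) + 1) + 1) + 1) + 1) + 1) + 1
= 2 * (2 * (2 * (2 * (2 * (2 * (2 * (2 * hanoi_count(4) + 1) + 1) + 1) + 1) + 1) + 1) + 1) + 1
= 2 * (2 * (2 * (2 * (2 * (2 * (2 * (2 * (2 * hanoi_count(3) + 1) + 1) + 1) + 1) + 1) + 1) + 1) + 1) + 1
= 2 * (2 * (2 * (2 * (2 * (2 * (2 * (2 * (2 * (2 * hanoi_count(2) + 1) + 1) + 1) + 1) + 1) + 1) + 1) + 1) + 1) + 1
= 2 * (2 * (2 * (2 * (2 * (2 * (2 * (2 * (2 * (2 * (2 * hanoi_count(1) + 1) + 1) + 1) + 1) + 1) + 1) + 1) + 1) + 1) + 1) + 1
Now compute bottom-up:
hanoi_count(1) = 1
hanoi_count(2) = 2 * 1 + 1 = 3
hanoi_count(3) = 2 * 3 + 1 = 7
hanoi_count(4) = 2 * 7 + 1 = 15
hanoi_count(5) = 2 * 15 + 1 = 31
hanoi_count(6) = 2 * 31 + 1 = 63
hanoi_count(7) = 2 * 63 + 1 = 127
hanoi_count(8) = 2 * 127 + 1 = 255
hanoi_count(9) = 2 * 255 + 1 = 511
hanoi_count(10) = 2 * 511 + 1 = 1023
hanoi_count(11) = 2 * 1023 + 1 = 2047
hanoi_count(12) = 2 * 2047 + 1 = 4095
= 4095


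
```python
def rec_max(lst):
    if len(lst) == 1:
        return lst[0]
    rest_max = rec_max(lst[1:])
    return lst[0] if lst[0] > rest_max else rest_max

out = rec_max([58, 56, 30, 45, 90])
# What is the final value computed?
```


rec_max([58, 56, 30, 45, 90])
= compare 58 with rec_max([56, 30, 45, 90])
= compare 56 with rec_max([30, 45, 90])
= compare 30 with rec_max([45, 90])
= compare 45 with rec_max([90])
Base: rec_max([90]) = 90
compare 45 with 90: max = 90
compare 30 with 90: max = 90
compare 56 with 90: max = 90
compare 58 with 90: max = 90
= 90


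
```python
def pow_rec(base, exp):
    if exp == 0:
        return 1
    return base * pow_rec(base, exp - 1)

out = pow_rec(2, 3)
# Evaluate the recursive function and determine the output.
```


pow_rec(2, 3)
= 2 * pow_rec(2, 2)
= 2 * 2 * pow_rec(2, 1)
= 2 * 2 * 2 * pow_rec(2, 0)
= 2 * 2 * 2 * 1
= 8


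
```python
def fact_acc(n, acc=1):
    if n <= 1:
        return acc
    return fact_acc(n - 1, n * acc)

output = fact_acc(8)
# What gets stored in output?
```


fact_acc(8, 1)
= fact_acc(7, 8 * 1) = fact_acc(7, 8)
= fact_acc(6, 7 * 8) = fact_acc(6, 56)
= fact_acc(5, 6 * 56) = fact_acc(5, 336)
= fact_acc(4, 5 * 336) = fact_acc(4, 1680)
= fact_acc(3, 4 * 1680) = fact_acc(3, 6720)
= fact_acc(2, 3 * 6720) = fact_acc(2, 20160)
= fact_acc(1, 2 * 20160) = fact_acc(1, 40320)
n <= 1, return acc = 40320


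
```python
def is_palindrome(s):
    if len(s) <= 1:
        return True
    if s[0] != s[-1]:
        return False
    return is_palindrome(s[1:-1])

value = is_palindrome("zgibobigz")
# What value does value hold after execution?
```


is_palindrome("zgibobigz")
"zgibobigz": s[0]='z' == s[-1]='z' -> is_palindrome("gibobig")
"gibobig": s[0]='g' == s[-1]='g' -> is_palindrome("ibobi")
"ibobi": s[0]='i' == s[-1]='i' -> is_palindrome("bob")
"bob": s[0]='b' == s[-1]='b' -> is_palindrome("o")
"o": len <= 1 -> True
= True


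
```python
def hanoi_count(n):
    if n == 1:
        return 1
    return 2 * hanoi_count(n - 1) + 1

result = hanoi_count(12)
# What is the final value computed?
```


hanoi_count(12)
= 2 * hanoi_count(11) + 1
= 2 * (2 * hanoi_count(10) + 1) + 1
= 2 * (2 * (2 * hanoi_count(9) + 1) + 1) + 1
= 2 * (2 * (2 * (2 * hanoi_count(8) + 1) + 1) + 1) + 1
= 2 * (2 * (2 * (2 * (2 * hanoi_count(7) + 1) + 1) + 1) + 1) + 1
= 2 * (2 * (2 * (2 * (2 * (2 * hanoi_count(6) + 1) + 1) + 1) + 1) + 1) + 1
= 2 * (2 * (2 * (2 * (2 * (2 * (2 * hanoi_count(5) + 1) + 1) + 1) + 1) + 1) + 1) + 1
= 2 * (2 * (2 * (2 * (2 * (2 * (2 * (2 * hanoi_count(4) + 1) + 1) + 1) + 1) + 1) + 1) + 1) + 1
= 2 * (2 * (2 * (2 * (2 * (2 * (2 * (2 * (2 * hanoi_count(3) + 1) + 1) + 1) + 1) + 1) + 1) + 1) + 1) + 1
= 2 * (2 * (2 * (2 * (2 * (2 * (2 * (2 * (2 * (2 * hanoi_count(2) + 1) + 1) + 1) + 1) + 1) + 1) + 1) + 1) + 1) + 1
= 2 * (2 * (2 * (2 * (2 * (2 * (2 * (2 * (2 * (2 * (2 * hanoi_count(1) + 1) + 1) + 1) + 1) + 1) + 1) + 1) + 1) + 1) + 1) + 1
Now compute bottom-up:
hanoi_count(1) = 1
hanoi_count(2) = 2 * 1 + 1 = 3
hanoi_count(3) = 2 * 3 + 1 = 7
hanoi_count(4) = 2 * 7 + 1 = 15
hanoi_count(5) = 2 * 15 + 1 = 31
hanoi_count(6) = 2 * 31 + 1 = 63
hanoi_count(7) = 2 * 63 + 1 = 127
hanoi_count(8) = 2 * 127 + 1 = 255
hanoi_count(9) = 2 * 255 + 1 = 511
hanoi_count(10) = 2 * 511 + 1 = 1023
hanoi_count(11) = 2 * 1023 + 1 = 2047
hanoi_count(12) = 2 * 2047 + 1 = 4095
= 4095


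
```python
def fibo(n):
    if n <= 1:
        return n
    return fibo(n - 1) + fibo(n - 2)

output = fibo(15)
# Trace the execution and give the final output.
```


fibo(15)
= fibo(14) + fibo(13)
= (fibo(13) + fibo(12)) + fibo(13)
Computing bottom-up: fibo(0)=0, fibo(1)=1, fibo(2)=1, fibo(3)=2, fibo(4)=3, fibo(5)=5, fibo(6)=8, fibo(7)=13, fibo(8)=21, fibo(9)=34, fibo(10)=55, fibo(11)=89, fibo(12)=144, fibo(13)=233, fibo(14)=377, fibo(15)=610
= 610


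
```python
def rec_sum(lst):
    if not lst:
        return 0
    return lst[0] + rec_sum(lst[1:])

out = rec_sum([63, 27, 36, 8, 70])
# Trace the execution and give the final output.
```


rec_sum([63, 27, 36, 8, 70])
= 63 + rec_sum([27, 36, 8, 70])
= 63 + 27 + rec_sum([36, 8, 70])
= 63 + 27 + 36 + rec_sum([8, 70])
= 63 + 27 + 36 + 8 + rec_sum([70])
= 63 + 27 + 36 + 8 + 70 + rec_sum([])
= 63 + 27 + 36 + 8 + 70 + 0
= 204


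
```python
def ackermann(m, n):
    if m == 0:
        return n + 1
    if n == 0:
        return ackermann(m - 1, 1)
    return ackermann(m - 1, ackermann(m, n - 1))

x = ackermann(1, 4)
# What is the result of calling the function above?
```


ackermann(1, 4)
= ackermann(0, ackermann(1, 3))
First compute ackermann(1, 3) = 5
= ackermann(0, 5)
= 6


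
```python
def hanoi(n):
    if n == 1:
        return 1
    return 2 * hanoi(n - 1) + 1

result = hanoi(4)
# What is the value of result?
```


hanoi(4)
= 2 * hanoi(3) + 1
= 2 * (2 * hanoi(2) + 1) + 1
= 2 * (2 * (2 * hanoi(1) + 1) + 1) + 1
Now compute bottom-up:
hanoi(1) = 1
hanoi(2) = 2 * 1 + 1 = 3
hanoi(3) = 2 * 3 + 1 = 7
hanoi(4) = 2 * 7 + 1 = 15
= 15


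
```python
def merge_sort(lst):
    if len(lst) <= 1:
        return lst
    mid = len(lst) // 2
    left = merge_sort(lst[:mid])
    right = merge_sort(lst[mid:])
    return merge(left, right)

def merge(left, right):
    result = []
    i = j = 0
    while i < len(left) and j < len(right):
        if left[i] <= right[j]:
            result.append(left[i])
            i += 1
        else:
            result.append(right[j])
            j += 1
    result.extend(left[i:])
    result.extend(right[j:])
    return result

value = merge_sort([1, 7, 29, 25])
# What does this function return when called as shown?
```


merge_sort([1, 7, 29, 25])
Split into [1, 7] and [29, 25]
Left sorted: [1, 7]
Right sorted: [25, 29]
Merge [1, 7] and [25, 29]
= [1, 7, 25, 29]


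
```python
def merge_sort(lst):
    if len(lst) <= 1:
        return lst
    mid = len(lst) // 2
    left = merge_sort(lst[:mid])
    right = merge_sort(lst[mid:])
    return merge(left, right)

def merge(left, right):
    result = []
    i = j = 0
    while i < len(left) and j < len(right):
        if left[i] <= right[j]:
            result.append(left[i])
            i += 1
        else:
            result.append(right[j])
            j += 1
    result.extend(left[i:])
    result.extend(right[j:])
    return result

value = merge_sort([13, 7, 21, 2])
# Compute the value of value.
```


merge_sort([13, 7, 21, 2])
Split into [13, 7] and [21, 2]
Left sorted: [7, 13]
Right sorted: [2, 21]
Merge [7, 13] and [2, 21]
= [2, 7, 13, 21]


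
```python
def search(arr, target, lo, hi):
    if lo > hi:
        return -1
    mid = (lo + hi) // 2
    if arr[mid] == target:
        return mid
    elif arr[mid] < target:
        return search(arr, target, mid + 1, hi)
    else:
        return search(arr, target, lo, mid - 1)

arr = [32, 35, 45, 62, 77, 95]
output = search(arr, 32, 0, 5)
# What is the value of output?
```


search(arr, 32, 0, 5)
lo=0, hi=5, mid=2, arr[mid]=45
45 > 32, search left half
lo=0, hi=1, mid=0, arr[mid]=32
arr[0] == 32, found at index 0
= 0


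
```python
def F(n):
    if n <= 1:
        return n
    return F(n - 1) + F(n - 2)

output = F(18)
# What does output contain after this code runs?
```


F(18)
= F(17) + F(16)
= (F(16) + F(15)) + F(16)
Computing bottom-up: F(0)=0, F(1)=1, F(2)=1, F(3)=2, F(4)=3, F(5)=5, F(6)=8, F(7)=13, F(8)=21, F(9)=34, F(10)=55, F(11)=89, F(12)=144, F(13)=233, F(14)=377, F(15)=610, F(16)=987, F(17)=1597, F(18)=2584
= 2584


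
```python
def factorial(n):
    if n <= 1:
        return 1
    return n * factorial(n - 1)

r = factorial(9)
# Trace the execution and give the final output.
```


factorial(9)
= 9 * factorial(8)
= 9 * 8 * factorial(7)
= 9 * 8 * 7 * factorial(6)
= 9 * 8 * 7 * 6 * factorial(5)
= 9 * 8 * 7 * 6 * 5 * factorial(4)
= 9 * 8 * 7 * 6 * 5 * 4 * factorial(3)
= 9 * 8 * 7 * 6 * 5 * 4 * 3 * factorial(2)
= 9 * 8 * 7 * 6 * 5 * 4 * 3 * 2 * factorial(1)
= 9 * 8 * 7 * 6 * 5 * 4 * 3 * 2 * 1
= 362880


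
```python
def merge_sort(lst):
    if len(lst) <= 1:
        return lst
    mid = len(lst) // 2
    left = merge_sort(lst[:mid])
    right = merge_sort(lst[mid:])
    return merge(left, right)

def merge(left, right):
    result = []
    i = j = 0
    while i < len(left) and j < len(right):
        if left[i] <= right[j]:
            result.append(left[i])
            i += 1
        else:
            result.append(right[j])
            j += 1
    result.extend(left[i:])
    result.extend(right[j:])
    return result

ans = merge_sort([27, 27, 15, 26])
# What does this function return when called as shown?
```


merge_sort([27, 27, 15, 26])
Split into [27, 27] and [15, 26]
Left sorted: [27, 27]
Right sorted: [15, 26]
Merge [27, 27] and [15, 26]
= [15, 26, 27, 27]


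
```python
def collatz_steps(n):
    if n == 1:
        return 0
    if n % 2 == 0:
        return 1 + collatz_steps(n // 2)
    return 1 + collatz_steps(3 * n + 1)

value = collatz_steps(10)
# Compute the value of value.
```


collatz_steps(10)
10 is even -> collatz_steps(5)
5 is odd -> 3*5+1 = 16 -> collatz_steps(16)
16 is even -> collatz_steps(8)
8 is even -> collatz_steps(4)
4 is even -> collatz_steps(2)
2 is even -> collatz_steps(1)
Reached 1 after 6 steps
= 6


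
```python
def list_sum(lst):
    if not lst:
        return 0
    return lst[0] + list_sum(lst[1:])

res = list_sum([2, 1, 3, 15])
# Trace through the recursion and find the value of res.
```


list_sum([2, 1, 3, 15])
= 2 + list_sum([1, 3, 15])
= 2 + 1 + list_sum([3, 15])
= 2 + 1 + 3 + list_sum([15])
= 2 + 1 + 3 + 15 + list_sum([])
= 2 + 1 + 3 + 15 + 0
= 21


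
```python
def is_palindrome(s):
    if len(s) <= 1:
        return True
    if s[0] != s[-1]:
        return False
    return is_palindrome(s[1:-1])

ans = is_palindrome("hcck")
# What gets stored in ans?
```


is_palindrome("hcck")
"hcck": s[0]='h' != s[-1]='k' -> False
= False


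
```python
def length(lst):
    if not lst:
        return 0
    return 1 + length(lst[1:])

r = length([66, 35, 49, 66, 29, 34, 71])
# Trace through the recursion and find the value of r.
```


length([66, 35, 49, 66, 29, 34, 71])
= 1 + length([35, 49, 66, 29, 34, 71])
= 1 + 1 + length([49, 66, 29, 34, 71])
= 1 + 1 + 1 + length([66, 29, 34, 71])
= 1 + 1 + 1 + 1 + length([29, 34, 71])
= 1 + 1 + 1 + 1 + 1 + length([34, 71])
= 1 + 1 + 1 + 1 + 1 + 1 + length([71])
= 1 + 1 + 1 + 1 + 1 + 1 + 1 + length([])
= 1 + 1 + 1 + 1 + 1 + 1 + 1 + 0
= 7


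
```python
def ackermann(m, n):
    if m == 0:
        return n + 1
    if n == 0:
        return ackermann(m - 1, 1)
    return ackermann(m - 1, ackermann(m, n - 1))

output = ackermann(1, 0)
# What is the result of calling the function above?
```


ackermann(1, 0)
n == 0: return ackermann(0, 1)
= ackermann(0, 1) = 2
= 2


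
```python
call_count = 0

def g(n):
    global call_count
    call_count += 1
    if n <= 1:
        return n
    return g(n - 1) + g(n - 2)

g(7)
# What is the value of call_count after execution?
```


g(7) calls g(6) and g(5); each non-base call branches into two more.
Let C(k) = total number of calls made by g(k), including the call to g(k) itself.
Base cases: C(0) = 1, C(1) = 1
Recurrence: C(k) = 1 + C(k-1) + C(k-2)
  C(2) = 1 + C(1) + C(0) = 1 + 1 + 1 = 3
  C(3) = 1 + C(2) + C(1) = 1 + 3 + 1 = 5
  C(4) = 1 + C(3) + C(2) = 1 + 5 + 3 = 9
  C(5) = 1 + C(4) + C(3) = 1 + 9 + 5 = 15
  C(6) = 1 + C(5) + C(4) = 1 + 15 + 9 = 25
  C(7) = 1 + C(6) + C(5) = 1 + 25 + 15 = 41
Total calls = C(7) = 41


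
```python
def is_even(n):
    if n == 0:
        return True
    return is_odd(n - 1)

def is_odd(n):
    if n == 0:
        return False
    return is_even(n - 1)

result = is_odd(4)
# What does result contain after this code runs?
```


is_odd(4)
= is_even(3)
= is_odd(2)
= is_even(1)
= is_odd(0)
n == 0: return False
= False


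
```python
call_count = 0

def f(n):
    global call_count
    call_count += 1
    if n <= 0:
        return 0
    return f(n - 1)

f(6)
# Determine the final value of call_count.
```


f(6) calls f(5) calls ... calls f(0)
Total calls: 6 + 1 (for base case) = 7


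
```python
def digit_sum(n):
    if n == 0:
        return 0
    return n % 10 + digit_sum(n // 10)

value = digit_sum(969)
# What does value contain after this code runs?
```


digit_sum(969)
= 9 + digit_sum(96)
= 9 + 6 + digit_sum(9)
= 9 + 6 + 9 + digit_sum(0)
= 9 + 6 + 9 + 0
= 24


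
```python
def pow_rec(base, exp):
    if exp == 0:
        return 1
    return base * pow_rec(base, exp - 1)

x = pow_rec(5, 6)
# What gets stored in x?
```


pow_rec(5, 6)
= 5 * pow_rec(5, 5)
= 5 * 5 * pow_rec(5, 4)
= 5 * 5 * 5 * pow_rec(5, 3)
= 5 * 5 * 5 * 5 * pow_rec(5, 2)
= 5 * 5 * 5 * 5 * 5 * pow_rec(5, 1)
= 5 * 5 * 5 * 5 * 5 * 5 * pow_rec(5, 0)
= 5 * 5 * 5 * 5 * 5 * 5 * 1
= 15625


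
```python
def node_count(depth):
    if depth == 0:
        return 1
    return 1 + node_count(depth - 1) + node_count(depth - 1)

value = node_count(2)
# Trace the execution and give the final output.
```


node_count(2)
= 1 + node_count(1) + node_count(1)
= 1 + 2 * node_count(1)
node_count(k) = 2^(k+1) - 1
node_count(0) = 1
node_count(1) = 3
node_count(2) = 7
node_count(2) = 2^3 - 1 = 7


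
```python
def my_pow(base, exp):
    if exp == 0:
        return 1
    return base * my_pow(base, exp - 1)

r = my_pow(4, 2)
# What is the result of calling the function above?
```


my_pow(4, 2)
= 4 * my_pow(4, 1)
= 4 * 4 * my_pow(4, 0)
= 4 * 4 * 1
= 16


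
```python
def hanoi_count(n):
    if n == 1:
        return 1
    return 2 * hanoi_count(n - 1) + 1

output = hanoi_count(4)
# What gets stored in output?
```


hanoi_count(4)
= 2 * hanoi_count(3) + 1
= 2 * (2 * hanoi_count(2) + 1) + 1
= 2 * (2 * (2 * hanoi_count(1) + 1) + 1) + 1
Now compute bottom-up:
hanoi_count(1) = 1
hanoi_count(2) = 2 * 1 + 1 = 3
hanoi_count(3) = 2 * 3 + 1 = 7
hanoi_count(4) = 2 * 7 + 1 = 15
= 15


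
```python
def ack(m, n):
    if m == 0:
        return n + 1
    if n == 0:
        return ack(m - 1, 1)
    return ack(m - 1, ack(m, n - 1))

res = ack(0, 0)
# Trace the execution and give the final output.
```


ack(0, 0)
m == 0: return 0 + 1 = 1
= 1


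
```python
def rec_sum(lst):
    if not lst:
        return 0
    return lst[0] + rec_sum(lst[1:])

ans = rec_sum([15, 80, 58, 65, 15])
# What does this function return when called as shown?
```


rec_sum([15, 80, 58, 65, 15])
= 15 + rec_sum([80, 58, 65, 15])
= 15 + 80 + rec_sum([58, 65, 15])
= 15 + 80 + 58 + rec_sum([65, 15])
= 15 + 80 + 58 + 65 + rec_sum([15])
= 15 + 80 + 58 + 65 + 15 + rec_sum([])
= 15 + 80 + 58 + 65 + 15 + 0
= 233


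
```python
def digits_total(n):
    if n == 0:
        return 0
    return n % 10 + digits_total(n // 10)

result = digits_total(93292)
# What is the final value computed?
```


digits_total(93292)
= 2 + digits_total(9329)
= 2 + 9 + digits_total(932)
= 2 + 9 + 2 + digits_total(93)
= 2 + 9 + 2 + 3 + digits_total(9)
= 2 + 9 + 2 + 3 + 9 + digits_total(0)
= 2 + 9 + 2 + 3 + 9 + 0
= 25


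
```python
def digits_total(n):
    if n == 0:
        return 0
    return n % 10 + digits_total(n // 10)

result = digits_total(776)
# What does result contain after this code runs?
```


digits_total(776)
= 6 + digits_total(77)
= 6 + 7 + digits_total(7)
= 6 + 7 + 7 + digits_total(0)
= 6 + 7 + 7 + 0
= 20


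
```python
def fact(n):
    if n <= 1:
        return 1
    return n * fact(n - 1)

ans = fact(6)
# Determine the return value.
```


fact(6)
= 6 * fact(5)
= 6 * 5 * fact(4)
= 6 * 5 * 4 * fact(3)
= 6 * 5 * 4 * 3 * fact(2)
= 6 * 5 * 4 * 3 * 2 * fact(1)
= 6 * 5 * 4 * 3 * 2 * 1
= 720


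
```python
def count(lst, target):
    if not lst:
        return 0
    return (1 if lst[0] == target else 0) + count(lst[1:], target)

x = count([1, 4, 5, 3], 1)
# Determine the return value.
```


count([1, 4, 5, 3], 1)
lst[0]=1 == 1: 1 + count([4, 5, 3], 1)
lst[0]=4 != 1: 0 + count([5, 3], 1)
lst[0]=5 != 1: 0 + count([3], 1)
lst[0]=3 != 1: 0 + count([], 1)
= 1


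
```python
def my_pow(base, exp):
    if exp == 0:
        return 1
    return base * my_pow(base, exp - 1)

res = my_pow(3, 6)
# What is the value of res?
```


my_pow(3, 6)
= 3 * my_pow(3, 5)
= 3 * 3 * my_pow(3, 4)
= 3 * 3 * 3 * my_pow(3, 3)
= 3 * 3 * 3 * 3 * my_pow(3, 2)
= 3 * 3 * 3 * 3 * 3 * my_pow(3, 1)
= 3 * 3 * 3 * 3 * 3 * 3 * my_pow(3, 0)
= 3 * 3 * 3 * 3 * 3 * 3 * 1
= 729


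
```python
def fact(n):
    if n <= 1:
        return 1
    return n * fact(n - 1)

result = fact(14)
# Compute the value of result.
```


fact(14)
= 14 * fact(13)
= 14 * 13 * fact(12)
= 14 * 13 * 12 * fact(11)
= 14 * 13 * 12 * 11 * fact(10)
= 14 * 13 * 12 * 11 * 10 * fact(9)
= 14 * 13 * 12 * 11 * 10 * 9 * fact(8)
= 14 * 13 * 12 * 11 * 10 * 9 * 8 * fact(7)
= 14 * 13 * 12 * 11 * 10 * 9 * 8 * 7 * fact(6)
= 14 * 13 * 12 * 11 * 10 * 9 * 8 * 7 * 6 * fact(5)
= 14 * 13 * 12 * 11 * 10 * 9 * 8 * 7 * 6 * 5 * fact(4)
= 14 * 13 * 12 * 11 * 10 * 9 * 8 * 7 * 6 * 5 * 4 * fact(3)
= 14 * 13 * 12 * 11 * 10 * 9 * 8 * 7 * 6 * 5 * 4 * 3 * fact(2)
= 14 * 13 * 12 * 11 * 10 * 9 * 8 * 7 * 6 * 5 * 4 * 3 * 2 * fact(1)
= 14 * 13 * 12 * 11 * 10 * 9 * 8 * 7 * 6 * 5 * 4 * 3 * 2 * 1
= 87178291200


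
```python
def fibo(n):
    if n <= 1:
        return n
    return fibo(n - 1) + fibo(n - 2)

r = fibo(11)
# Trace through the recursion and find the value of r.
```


fibo(11)
= fibo(10) + fibo(9)
= (fibo(9) + fibo(8)) + fibo(9)
Computing bottom-up: fibo(0)=0, fibo(1)=1, fibo(2)=1, fibo(3)=2, fibo(4)=3, fibo(5)=5, fibo(6)=8, fibo(7)=13, fibo(8)=21, fibo(9)=34, fibo(10)=55, fibo(11)=89
= 89


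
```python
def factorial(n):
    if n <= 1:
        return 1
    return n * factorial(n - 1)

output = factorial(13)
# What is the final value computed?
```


factorial(13)
= 13 * factorial(12)
= 13 * 12 * factorial(11)
= 13 * 12 * 11 * factorial(10)
= 13 * 12 * 11 * 10 * factorial(9)
= 13 * 12 * 11 * 10 * 9 * factorial(8)
= 13 * 12 * 11 * 10 * 9 * 8 * factorial(7)
= 13 * 12 * 11 * 10 * 9 * 8 * 7 * factorial(6)
= 13 * 12 * 11 * 10 * 9 * 8 * 7 * 6 * factorial(5)
= 13 * 12 * 11 * 10 * 9 * 8 * 7 * 6 * 5 * factorial(4)
= 13 * 12 * 11 * 10 * 9 * 8 * 7 * 6 * 5 * 4 * factorial(3)
= 13 * 12 * 11 * 10 * 9 * 8 * 7 * 6 * 5 * 4 * 3 * factorial(2)
= 13 * 12 * 11 * 10 * 9 * 8 * 7 * 6 * 5 * 4 * 3 * 2 * factorial(1)
= 13 * 12 * 11 * 10 * 9 * 8 * 7 * 6 * 5 * 4 * 3 * 2 * 1
= 6227020800


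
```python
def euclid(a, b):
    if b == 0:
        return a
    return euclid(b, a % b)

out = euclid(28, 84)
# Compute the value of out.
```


euclid(28, 84)
= euclid(84, 28 % 84) = euclid(84, 28)
= euclid(28, 84 % 28) = euclid(28, 0)
b == 0, return a = 28


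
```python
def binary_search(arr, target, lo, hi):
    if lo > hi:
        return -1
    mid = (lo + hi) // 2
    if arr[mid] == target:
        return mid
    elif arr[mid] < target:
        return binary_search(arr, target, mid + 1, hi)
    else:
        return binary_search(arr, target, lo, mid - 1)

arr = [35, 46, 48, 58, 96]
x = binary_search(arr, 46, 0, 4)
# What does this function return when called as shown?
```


binary_search(arr, 46, 0, 4)
lo=0, hi=4, mid=2, arr[mid]=48
48 > 46, search left half
lo=0, hi=1, mid=0, arr[mid]=35
35 < 46, search right half
lo=1, hi=1, mid=1, arr[mid]=46
arr[1] == 46, found at index 1
= 1


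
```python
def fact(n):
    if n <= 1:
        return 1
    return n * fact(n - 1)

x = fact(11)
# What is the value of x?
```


fact(11)
= 11 * fact(10)
= 11 * 10 * fact(9)
= 11 * 10 * 9 * fact(8)
= 11 * 10 * 9 * 8 * fact(7)
= 11 * 10 * 9 * 8 * 7 * fact(6)
= 11 * 10 * 9 * 8 * 7 * 6 * fact(5)
= 11 * 10 * 9 * 8 * 7 * 6 * 5 * fact(4)
= 11 * 10 * 9 * 8 * 7 * 6 * 5 * 4 * fact(3)
= 11 * 10 * 9 * 8 * 7 * 6 * 5 * 4 * 3 * fact(2)
= 11 * 10 * 9 * 8 * 7 * 6 * 5 * 4 * 3 * 2 * fact(1)
= 11 * 10 * 9 * 8 * 7 * 6 * 5 * 4 * 3 * 2 * 1
= 39916800


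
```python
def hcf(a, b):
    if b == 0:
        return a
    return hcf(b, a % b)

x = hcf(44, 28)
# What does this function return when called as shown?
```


hcf(44, 28)
= hcf(28, 44 % 28) = hcf(28, 16)
= hcf(16, 28 % 16) = hcf(16, 12)
= hcf(12, 16 % 12) = hcf(12, 4)
= hcf(4, 12 % 4) = hcf(4, 0)
b == 0, return a = 4


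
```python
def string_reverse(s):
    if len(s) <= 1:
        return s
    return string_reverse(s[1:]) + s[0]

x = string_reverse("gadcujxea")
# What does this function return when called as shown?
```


string_reverse("gadcujxea")
= string_reverse("adcujxea") + "g"
= string_reverse("dcujxea") + "a" + "g"
= string_reverse("cujxea") + "d" + "a" + "g"
= string_reverse("ujxea") + "c" + "d" + "a" + "g"
= string_reverse("jxea") + "u" + "c" + "d" + "a" + "g"
= string_reverse("xea") + "j" + "u" + "c" + "d" + "a" + "g"
= string_reverse("ea") + "x" + "j" + "u" + "c" + "d" + "a" + "g"
= string_reverse("a") + "e" + "x" + "j" + "u" + "c" + "d" + "a" + "g"
= "a" + "e" + "x" + "j" + "u" + "c" + "d" + "a" + "g"
= "aexjucdag"


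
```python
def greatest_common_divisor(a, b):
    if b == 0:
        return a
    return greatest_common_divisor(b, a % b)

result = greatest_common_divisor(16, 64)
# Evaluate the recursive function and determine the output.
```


greatest_common_divisor(16, 64)
= greatest_common_divisor(64, 16 % 64) = greatest_common_divisor(64, 16)
= greatest_common_divisor(16, 64 % 16) = greatest_common_divisor(16, 0)
b == 0, return a = 16


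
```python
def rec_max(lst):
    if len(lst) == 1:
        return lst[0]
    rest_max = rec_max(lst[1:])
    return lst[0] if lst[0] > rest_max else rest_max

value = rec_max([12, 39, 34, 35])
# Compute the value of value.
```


rec_max([12, 39, 34, 35])
= compare 12 with rec_max([39, 34, 35])
= compare 39 with rec_max([34, 35])
= compare 34 with rec_max([35])
Base: rec_max([35]) = 35
compare 34 with 35: max = 35
compare 39 with 35: max = 39
compare 12 with 39: max = 39
= 39


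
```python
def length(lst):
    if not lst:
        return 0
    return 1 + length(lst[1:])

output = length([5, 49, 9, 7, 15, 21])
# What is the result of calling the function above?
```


length([5, 49, 9, 7, 15, 21])
= 1 + length([49, 9, 7, 15, 21])
= 1 + 1 + length([9, 7, 15, 21])
= 1 + 1 + 1 + length([7, 15, 21])
= 1 + 1 + 1 + 1 + length([15, 21])
= 1 + 1 + 1 + 1 + 1 + length([21])
= 1 + 1 + 1 + 1 + 1 + 1 + length([])
= 1 + 1 + 1 + 1 + 1 + 1 + 0
= 6


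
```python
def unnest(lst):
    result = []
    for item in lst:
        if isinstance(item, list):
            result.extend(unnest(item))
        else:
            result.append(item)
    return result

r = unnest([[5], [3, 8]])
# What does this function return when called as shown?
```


unnest([[5], [3, 8]])
Processing each element:
  [5] is a list -> unnest recursively -> [5]
  [3, 8] is a list -> unnest recursively -> [3, 8]
= [5, 3, 8]


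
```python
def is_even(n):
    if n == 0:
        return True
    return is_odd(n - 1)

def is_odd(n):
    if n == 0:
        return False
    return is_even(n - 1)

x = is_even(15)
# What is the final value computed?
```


is_even(15)
= is_odd(14)
= is_even(13)
= is_odd(12)
= is_even(11)
= is_odd(10)
= is_even(9)
= is_odd(8)
= is_even(7)
= is_odd(6)
= is_even(5)
= is_odd(4)
= is_even(3)
= is_odd(2)
= is_even(1)
= is_odd(0)
n == 0: return False
= False


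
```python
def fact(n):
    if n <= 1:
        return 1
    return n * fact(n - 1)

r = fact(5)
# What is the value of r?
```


fact(5)
= 5 * fact(4)
= 5 * 4 * fact(3)
= 5 * 4 * 3 * fact(2)
= 5 * 4 * 3 * 2 * fact(1)
= 5 * 4 * 3 * 2 * 1
= 120


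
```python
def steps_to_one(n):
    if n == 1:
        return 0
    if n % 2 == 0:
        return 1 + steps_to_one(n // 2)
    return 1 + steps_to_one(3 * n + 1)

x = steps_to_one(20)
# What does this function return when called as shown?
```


steps_to_one(20)
20 is even -> steps_to_one(10)
10 is even -> steps_to_one(5)
5 is odd -> 3*5+1 = 16 -> steps_to_one(16)
16 is even -> steps_to_one(8)
8 is even -> steps_to_one(4)
4 is even -> steps_to_one(2)
2 is even -> steps_to_one(1)
Reached 1 after 7 steps
= 7


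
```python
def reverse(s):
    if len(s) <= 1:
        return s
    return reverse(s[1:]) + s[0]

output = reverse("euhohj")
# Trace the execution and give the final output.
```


reverse("euhohj")
= reverse("uhohj") + "e"
= reverse("hohj") + "u" + "e"
= reverse("ohj") + "h" + "u" + "e"
= reverse("hj") + "o" + "h" + "u" + "e"
= reverse("j") + "h" + "o" + "h" + "u" + "e"
= "j" + "h" + "o" + "h" + "u" + "e"
= "jhohue"


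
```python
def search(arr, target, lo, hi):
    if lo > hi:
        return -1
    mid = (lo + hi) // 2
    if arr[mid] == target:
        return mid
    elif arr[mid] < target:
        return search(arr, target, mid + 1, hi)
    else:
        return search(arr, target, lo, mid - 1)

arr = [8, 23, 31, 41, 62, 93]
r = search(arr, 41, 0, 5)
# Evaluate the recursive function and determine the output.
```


search(arr, 41, 0, 5)
lo=0, hi=5, mid=2, arr[mid]=31
31 < 41, search right half
lo=3, hi=5, mid=4, arr[mid]=62
62 > 41, search left half
lo=3, hi=3, mid=3, arr[mid]=41
arr[3] == 41, found at index 3
= 3


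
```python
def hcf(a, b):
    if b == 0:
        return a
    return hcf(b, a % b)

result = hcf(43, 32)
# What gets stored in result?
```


hcf(43, 32)
= hcf(32, 43 % 32) = hcf(32, 11)
= hcf(11, 32 % 11) = hcf(11, 10)
= hcf(10, 11 % 10) = hcf(10, 1)
= hcf(1, 10 % 1) = hcf(1, 0)
b == 0, return a = 1


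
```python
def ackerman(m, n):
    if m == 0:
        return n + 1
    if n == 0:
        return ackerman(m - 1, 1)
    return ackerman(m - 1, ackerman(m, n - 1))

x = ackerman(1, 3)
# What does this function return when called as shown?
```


ackerman(1, 3)
= ackerman(0, ackerman(1, 2))
First compute ackerman(1, 2) = 4
= ackerman(0, 4)
= 5


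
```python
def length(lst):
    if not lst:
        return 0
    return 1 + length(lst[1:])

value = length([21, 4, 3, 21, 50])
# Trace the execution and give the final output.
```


length([21, 4, 3, 21, 50])
= 1 + length([4, 3, 21, 50])
= 1 + 1 + length([3, 21, 50])
= 1 + 1 + 1 + length([21, 50])
= 1 + 1 + 1 + 1 + length([50])
= 1 + 1 + 1 + 1 + 1 + length([])
= 1 + 1 + 1 + 1 + 1 + 0
= 5


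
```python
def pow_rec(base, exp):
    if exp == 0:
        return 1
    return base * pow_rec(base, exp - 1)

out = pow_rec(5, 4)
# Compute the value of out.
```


pow_rec(5, 4)
= 5 * pow_rec(5, 3)
= 5 * 5 * pow_rec(5, 2)
= 5 * 5 * 5 * pow_rec(5, 1)
= 5 * 5 * 5 * 5 * pow_rec(5, 0)
= 5 * 5 * 5 * 5 * 1
= 625


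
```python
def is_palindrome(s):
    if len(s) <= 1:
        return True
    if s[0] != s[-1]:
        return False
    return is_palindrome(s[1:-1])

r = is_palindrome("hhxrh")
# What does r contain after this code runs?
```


is_palindrome("hhxrh")
"hhxrh": s[0]='h' == s[-1]='h' -> is_palindrome("hxr")
"hxr": s[0]='h' != s[-1]='r' -> False
= False


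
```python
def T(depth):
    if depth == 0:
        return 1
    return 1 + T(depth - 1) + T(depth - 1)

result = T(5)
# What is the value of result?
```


T(5)
= 1 + T(4) + T(4)
= 1 + 2 * T(4)
T(k) = 2^(k+1) - 1
T(0) = 1
T(1) = 3
T(2) = 7
T(3) = 15
T(4) = 31
T(5) = 2^6 - 1 = 63


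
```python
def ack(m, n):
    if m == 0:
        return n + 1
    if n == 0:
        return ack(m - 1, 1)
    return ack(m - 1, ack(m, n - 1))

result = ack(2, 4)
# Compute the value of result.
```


ack(2, 4)
= ack(1, ack(2, 3))
First compute ack(2, 3) = 9
= ack(1, 9)
= 11


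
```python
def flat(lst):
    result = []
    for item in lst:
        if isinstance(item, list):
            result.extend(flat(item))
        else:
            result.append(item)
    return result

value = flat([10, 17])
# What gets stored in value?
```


flat([10, 17])
Processing each element:
  10 is not a list -> append 10
  17 is not a list -> append 17
= [10, 17]


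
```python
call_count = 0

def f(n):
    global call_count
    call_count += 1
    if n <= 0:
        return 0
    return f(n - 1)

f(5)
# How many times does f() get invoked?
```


f(5) calls f(4) calls ... calls f(0)
Total calls: 5 + 1 (for base case) = 6


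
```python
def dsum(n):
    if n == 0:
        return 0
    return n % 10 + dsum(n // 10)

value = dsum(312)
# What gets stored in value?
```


dsum(312)
= 2 + dsum(31)
= 2 + 1 + dsum(3)
= 2 + 1 + 3 + dsum(0)
= 2 + 1 + 3 + 0
= 6


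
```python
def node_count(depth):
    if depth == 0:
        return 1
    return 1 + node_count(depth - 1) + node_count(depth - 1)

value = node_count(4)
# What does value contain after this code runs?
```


node_count(4)
= 1 + node_count(3) + node_count(3)
= 1 + 2 * node_count(3)
node_count(k) = 2^(k+1) - 1
node_count(0) = 1
node_count(1) = 3
node_count(2) = 7
node_count(3) = 15
node_count(4) = 31
node_count(4) = 2^5 - 1 = 31


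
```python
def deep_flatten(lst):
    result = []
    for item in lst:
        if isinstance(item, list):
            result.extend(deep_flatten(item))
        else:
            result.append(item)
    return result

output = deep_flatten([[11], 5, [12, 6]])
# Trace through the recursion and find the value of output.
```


deep_flatten([[11], 5, [12, 6]])
Processing each element:
  [11] is a list -> deep_flatten recursively -> [11]
  5 is not a list -> append 5
  [12, 6] is a list -> deep_flatten recursively -> [12, 6]
= [11, 5, 12, 6]


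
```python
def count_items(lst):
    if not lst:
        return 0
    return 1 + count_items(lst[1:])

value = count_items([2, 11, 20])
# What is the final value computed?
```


count_items([2, 11, 20])
= 1 + count_items([11, 20])
= 1 + 1 + count_items([20])
= 1 + 1 + 1 + count_items([])
= 1 + 1 + 1 + 0
= 3


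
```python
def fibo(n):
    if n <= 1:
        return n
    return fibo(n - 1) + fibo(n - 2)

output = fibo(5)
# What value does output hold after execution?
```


fibo(5)
= fibo(4) + fibo(3)
= (fibo(3) + fibo(2)) + fibo(3)
Computing bottom-up: fibo(0)=0, fibo(1)=1, fibo(2)=1, fibo(3)=2, fibo(4)=3, fibo(5)=5
= 5


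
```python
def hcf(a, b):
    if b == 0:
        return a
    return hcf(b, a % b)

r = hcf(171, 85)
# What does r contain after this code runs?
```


hcf(171, 85)
= hcf(85, 171 % 85) = hcf(85, 1)
= hcf(1, 85 % 1) = hcf(1, 0)
b == 0, return a = 1


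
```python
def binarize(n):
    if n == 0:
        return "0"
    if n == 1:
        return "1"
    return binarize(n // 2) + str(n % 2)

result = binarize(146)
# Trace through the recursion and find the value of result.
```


binarize(146)
= binarize(73) + "0"
= binarize(36) + "1" + "0"
= binarize(18) + "0" + "1" + "0"
= binarize(9) + "0" + "0" + "1" + "0"
= binarize(4) + "1" + "0" + "0" + "1" + "0"
= binarize(2) + "0" + "1" + "0" + "0" + "1" + "0"
= binarize(1) + "0" + "0" + "1" + "0" + "0" + "1" + "0"
= "1" + "0" + "0" + "1" + "0" + "0" + "1" + "0"
= "10010010"


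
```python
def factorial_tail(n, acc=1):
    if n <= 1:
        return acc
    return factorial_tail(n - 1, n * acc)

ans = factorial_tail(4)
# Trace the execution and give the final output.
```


factorial_tail(4, 1)
= factorial_tail(3, 4 * 1) = factorial_tail(3, 4)
= factorial_tail(2, 3 * 4) = factorial_tail(2, 12)
= factorial_tail(1, 2 * 12) = factorial_tail(1, 24)
n <= 1, return acc = 24


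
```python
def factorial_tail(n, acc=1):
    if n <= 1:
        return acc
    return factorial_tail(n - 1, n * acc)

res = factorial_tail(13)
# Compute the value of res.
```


factorial_tail(13, 1)
= factorial_tail(12, 13 * 1) = factorial_tail(12, 13)
= factorial_tail(11, 12 * 13) = factorial_tail(11, 156)
= factorial_tail(10, 11 * 156) = factorial_tail(10, 1716)
= factorial_tail(9, 10 * 1716) = factorial_tail(9, 17160)
= factorial_tail(8, 9 * 17160) = factorial_tail(8, 154440)
= factorial_tail(7, 8 * 154440) = factorial_tail(7, 1235520)
= factorial_tail(6, 7 * 1235520) = factorial_tail(6, 8648640)
= factorial_tail(5, 6 * 8648640) = factorial_tail(5, 51891840)
= factorial_tail(4, 5 * 51891840) = factorial_tail(4, 259459200)
= factorial_tail(3, 4 * 259459200) = factorial_tail(3, 1037836800)
= factorial_tail(2, 3 * 1037836800) = factorial_tail(2, 3113510400)
= factorial_tail(1, 2 * 3113510400) = factorial_tail(1, 6227020800)
n <= 1, return acc = 6227020800


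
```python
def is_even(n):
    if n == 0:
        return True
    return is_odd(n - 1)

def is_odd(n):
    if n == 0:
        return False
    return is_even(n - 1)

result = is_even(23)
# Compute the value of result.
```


is_even(23)
= is_odd(22)
= is_even(21)
= is_odd(20)
= is_even(19)
= is_odd(18)
= is_even(17)
= is_odd(16)
= is_even(15)
= is_odd(14)
= is_even(13)
= is_odd(12)
= is_even(11)
= is_odd(10)
= is_even(9)
= is_odd(8)
= is_even(7)
= is_odd(6)
= is_even(5)
= is_odd(4)
= is_even(3)
= is_odd(2)
= is_even(1)
= is_odd(0)
n == 0: return False
= False


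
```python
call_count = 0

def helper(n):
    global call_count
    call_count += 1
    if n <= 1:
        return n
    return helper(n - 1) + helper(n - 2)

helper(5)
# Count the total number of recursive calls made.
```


helper(5) calls helper(4) and helper(3); each non-base call branches into two more.
Let C(k) = total number of calls made by helper(k), including the call to helper(k) itself.
Base cases: C(0) = 1, C(1) = 1
Recurrence: C(k) = 1 + C(k-1) + C(k-2)
  C(2) = 1 + C(1) + C(0) = 1 + 1 + 1 = 3
  C(3) = 1 + C(2) + C(1) = 1 + 3 + 1 = 5
  C(4) = 1 + C(3) + C(2) = 1 + 5 + 3 = 9
  C(5) = 1 + C(4) + C(3) = 1 + 9 + 5 = 15
Total calls = C(5) = 15
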